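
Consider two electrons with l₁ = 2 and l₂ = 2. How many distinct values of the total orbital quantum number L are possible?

5

L runs from |2 − 2| = 0 to 2 + 2 = 4.
L ∈ {0, 1, 2, 3, 4}.
That is 5 values.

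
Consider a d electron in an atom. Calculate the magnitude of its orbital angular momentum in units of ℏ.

|L| = √6 ℏ ≈ 2.449ℏ

A d state has l = 2.
|L| = ℏ√(l(l+1)) = ℏ√(2·3) = √6 ℏ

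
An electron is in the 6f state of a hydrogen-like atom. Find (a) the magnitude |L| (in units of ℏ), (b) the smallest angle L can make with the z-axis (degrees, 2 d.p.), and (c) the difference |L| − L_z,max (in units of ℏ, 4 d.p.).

|L| = 2√3 ℏ ≈ 3.464ℏ; θ_min ≈ 30.00°; |L|−L_z,max ≈ 0.4641ℏ

For 6f, l = 3.
|L| = ℏ√(3·4) = 2√3 ℏ ≈ 3.464ℏ.
cos θ_min = 3/√12, so θ_min ≈ 30.00°.
|L| − L_z,max = (2√3 − 3)ℏ ≈ 0.4641ℏ.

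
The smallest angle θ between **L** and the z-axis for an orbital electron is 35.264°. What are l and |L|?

At minimum angle, m_l = l, so cos θ = l/√(l(l+1)); cos²θ = l/(l+1) = 0.6667.
Thus l = 0.6667/(1 − 0.6667) ≈ 2.
Then |L| = ℏ√(2·3) = √6 ℏ.

l = 2, |L| = √6 ℏ ≈ 2.449ℏ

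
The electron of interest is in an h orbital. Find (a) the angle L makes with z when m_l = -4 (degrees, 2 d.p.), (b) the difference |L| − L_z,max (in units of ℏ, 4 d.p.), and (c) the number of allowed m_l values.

θ(m_l=-4) ≈ 136.91°; |L|−L_z,max ≈ 0.4772ℏ; 11 values

H corresponds to l = 5.
For m_l = -4: cos θ = -4/√30, θ ≈ 136.91°.
|L| − L_z,max = (√30 − 5)ℏ ≈ 0.4772ℏ.
There are 2l+1 = 11 values of m_l.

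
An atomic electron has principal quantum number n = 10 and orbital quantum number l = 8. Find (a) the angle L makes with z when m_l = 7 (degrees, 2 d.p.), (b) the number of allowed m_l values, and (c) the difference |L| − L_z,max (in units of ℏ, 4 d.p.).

For m_l = 7: cos θ = 7/√72, θ ≈ 34.42°.
There are 2l+1 = 17 values of m_l.
|L| − L_z,max = (6√2 − 8)ℏ ≈ 0.4853ℏ.

θ(m_l=7) ≈ 34.42°; 17 values; |L|−L_z,max ≈ 0.4853ℏ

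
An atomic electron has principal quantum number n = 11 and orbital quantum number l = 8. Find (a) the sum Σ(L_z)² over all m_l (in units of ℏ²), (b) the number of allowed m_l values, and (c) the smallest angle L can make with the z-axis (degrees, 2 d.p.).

Σ m_l² = 408, so Σ(L_z)² = 408 ℏ².
There are 2l+1 = 17 values of m_l.
cos θ_min = 8/√72, so θ_min ≈ 19.47°.

Σ(L_z)² = 408 ℏ²; 17 values; θ_min ≈ 19.47°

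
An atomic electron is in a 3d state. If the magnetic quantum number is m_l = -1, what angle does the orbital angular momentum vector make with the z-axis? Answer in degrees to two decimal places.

θ ≈ 114.09°

3d means n = 3, l = 2.
|L|² = l(l+1)ℏ² = 6ℏ², so |L| = √6 ℏ.
L_z = m_l ℏ = −1ℏ.
cos θ = L_z/|L| = -1/√6, so θ ≈ 114.09°.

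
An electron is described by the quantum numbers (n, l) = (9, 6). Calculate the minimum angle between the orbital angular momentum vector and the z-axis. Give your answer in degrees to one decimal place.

θ_min ≈ 22.2°

|L| = √(l(l+1)) ℏ = √42 ℏ.
The smallest angle corresponds to the largest L_z, i.e. m_l = l = 6, giving L_z = 6ℏ.
cos θ_min = 6/√42, so θ_min ≈ 22.2°.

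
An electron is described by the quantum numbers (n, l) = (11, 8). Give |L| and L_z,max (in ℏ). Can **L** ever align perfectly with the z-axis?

|L| = 6√2 ℏ ≈ 8.4853ℏ, while L_z,max = lℏ = 8ℏ.
Since |L| > L_z,max, the vector can never point exactly along z; the closest it comes is θ_min = arccos(8/√72) ≈ 19.5°.

No: L_z,max = 8ℏ < |L| = 6√2 ℏ ≈ 8.485ℏ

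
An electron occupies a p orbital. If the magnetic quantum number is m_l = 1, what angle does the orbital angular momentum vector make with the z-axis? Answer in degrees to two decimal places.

θ ≈ 45.00°

For a p orbital, l = 1.
|L| = √(l(l+1)) ℏ = √2 ℏ.
L_z = m_l ℏ = 1ℏ.
cos θ = L_z/|L| = 1/√2, so θ ≈ 45.00°.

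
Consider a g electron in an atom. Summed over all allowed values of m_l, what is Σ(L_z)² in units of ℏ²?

Σ(L_z)² = 60 ℏ²

A g state has l = 4.
m_l runs from −4 to 4, i.e. {-4, -3, -2, -1, 0, 1, 2, 3, 4}.
Σ m_l² = l(l+1)(2l+1)/3 = 4·5·9/3 = 60.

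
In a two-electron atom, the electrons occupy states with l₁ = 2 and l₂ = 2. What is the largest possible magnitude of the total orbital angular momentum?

Angular momentum addition gives L = |l₁ − l₂|, …, l₁ + l₂.
Allowed values: L = 0, 1, 2, 3, 4.
The largest magnitude corresponds to L = 4: |L_tot| = ℏ√(4·5) = 2√5 ℏ.

|L_tot|_max = 2√5 ℏ ≈ 4.472ℏ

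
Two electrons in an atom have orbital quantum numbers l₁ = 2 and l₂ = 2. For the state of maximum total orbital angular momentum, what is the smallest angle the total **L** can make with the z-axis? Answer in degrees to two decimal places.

Angular momentum addition gives L = |l₁ − l₂|, …, l₁ + l₂.
L ∈ {0, 1, 2, 3, 4}.
The maximum is L = 4, with |L_tot| = ℏ√(4·5) = 2√5 ℏ.
The minimum angle with z is arccos(4/√20) ≈ 26.57°.

θ_min ≈ 26.57°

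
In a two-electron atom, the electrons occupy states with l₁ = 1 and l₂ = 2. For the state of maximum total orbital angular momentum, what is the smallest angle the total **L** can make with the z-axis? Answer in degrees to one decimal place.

The total orbital quantum number L ranges from |l₁ − l₂| to l₁ + l₂ in integer steps.
L ∈ {1, 2, 3}.
The maximum is L = 3, with |L_tot| = ℏ√(3·4) = 2√3 ℏ.
The minimum angle with z is arccos(3/√12) ≈ 30.0°.

θ_min ≈ 30.0°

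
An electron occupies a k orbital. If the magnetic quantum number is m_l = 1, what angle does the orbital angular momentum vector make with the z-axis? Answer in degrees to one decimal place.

The letter k corresponds to l = 7.
|L| = √(l(l+1)) ℏ = 2√14 ℏ.
L_z = m_l ℏ = 1ℏ.
cos θ = L_z/|L| = 1/√56, so θ ≈ 82.3°.

θ ≈ 82.3°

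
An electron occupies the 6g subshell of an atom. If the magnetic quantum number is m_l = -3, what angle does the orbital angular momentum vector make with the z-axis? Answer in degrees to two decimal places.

The 6g subshell has l = 4.
|L| = √(l(l+1)) ℏ = 2√5 ℏ.
L_z = m_l ℏ = −3ℏ.
cos θ = L_z/|L| = -3/√20, so θ ≈ 132.13°.

θ ≈ 132.13°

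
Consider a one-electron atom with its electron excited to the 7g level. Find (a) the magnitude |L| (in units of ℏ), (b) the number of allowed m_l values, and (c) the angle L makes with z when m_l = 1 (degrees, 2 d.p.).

|L| = 2√5 ℏ ≈ 4.472ℏ; 9 values; θ(m_l=1) ≈ 77.08°

The 7g level has l = 4.
|L| = ℏ√(4·5) = 2√5 ℏ ≈ 4.472ℏ.
There are 2l+1 = 9 values of m_l.
For m_l = 1: cos θ = 1/√20, θ ≈ 77.08°.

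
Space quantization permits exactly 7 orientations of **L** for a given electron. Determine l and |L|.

l = 3, |L| = 2√3 ℏ ≈ 3.464ℏ

2l + 1 = 7 ⇒ l = 3.
Then |L| = √(l(l+1)) ℏ = 2√3 ℏ.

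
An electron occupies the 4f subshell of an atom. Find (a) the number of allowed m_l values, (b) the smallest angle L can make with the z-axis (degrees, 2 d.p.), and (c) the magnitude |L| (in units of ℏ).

For 4f, l = 3.
There are 2l+1 = 7 values of m_l.
cos θ_min = 3/√12, so θ_min ≈ 30.00°.
|L| = ℏ√(3·4) = 2√3 ℏ ≈ 3.464ℏ.

7 values; θ_min ≈ 30.00°; |L| = 2√3 ℏ ≈ 3.464ℏ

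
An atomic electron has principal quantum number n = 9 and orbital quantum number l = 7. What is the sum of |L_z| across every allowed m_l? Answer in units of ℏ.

Σ|L_z| = 56 ℏ

m_l ∈ {-7, -6, -5, -4, -3, -2, -1, 0, 1, 2, 3, 4, 5, 6, 7}.
Σ|m_l| = 2·7(7+1)/2 = 56.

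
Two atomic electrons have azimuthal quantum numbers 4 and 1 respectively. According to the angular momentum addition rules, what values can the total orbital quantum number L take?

L = 3, 4, 5

L runs from |4 − 1| = 3 to 4 + 1 = 5.
So L can be 3, 4, 5.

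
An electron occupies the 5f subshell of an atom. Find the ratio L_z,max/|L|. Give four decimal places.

5f means n = 5, l = 3.
|L| = 2√3 ℏ ≈ 3.4641ℏ, while L_z,max = lℏ = 3ℏ.
L_z,max/|L| = 3/√12 = 0.8660.

L_z,max/|L| = 0.8660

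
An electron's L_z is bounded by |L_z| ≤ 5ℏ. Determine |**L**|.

The maximum L_z equals lℏ, giving l = 5.
|L| = ℏ√(l(l+1)) = √30 ℏ.

|L| = √30 ℏ ≈ 5.477ℏ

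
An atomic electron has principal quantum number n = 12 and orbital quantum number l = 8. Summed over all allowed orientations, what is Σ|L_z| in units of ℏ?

Σ|L_z| = 72 ℏ

m_l runs from −8 to 8, i.e. {-8, -7, -6, -5, -4, -3, -2, -1, 0, 1, 2, 3, 4, 5, 6, 7, 8}.
Σ|m_l| = 2(1+2+…+8) = 72.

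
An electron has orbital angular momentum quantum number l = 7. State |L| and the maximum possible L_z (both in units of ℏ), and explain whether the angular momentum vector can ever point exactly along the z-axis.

|L| = 2√14 ℏ ≈ 7.4833ℏ, while L_z,max = lℏ = 7ℏ.
Since |L| > L_z,max, the vector can never point exactly along z; the closest it comes is θ_min = arccos(7/√56) ≈ 20.7°.

No: L_z,max = 7ℏ < |L| = 2√14 ℏ ≈ 7.483ℏ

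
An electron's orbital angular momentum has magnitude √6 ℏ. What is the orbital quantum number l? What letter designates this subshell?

l = 2 (d orbital)

Since |L|² = l(l+1)ℏ², l(l+1) = 6.
l² + l − 6 = 0 ⇒ l = 2.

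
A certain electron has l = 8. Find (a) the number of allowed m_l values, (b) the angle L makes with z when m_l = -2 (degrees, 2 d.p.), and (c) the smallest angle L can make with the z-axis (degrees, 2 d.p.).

17 values; θ(m_l=-2) ≈ 103.63°; θ_min ≈ 19.47°

There are 2l+1 = 17 values of m_l.
For m_l = -2: cos θ = -2/√72, θ ≈ 103.63°.
cos θ_min = 8/√72, so θ_min ≈ 19.47°.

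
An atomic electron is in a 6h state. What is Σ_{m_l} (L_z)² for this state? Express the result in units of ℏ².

The 6h subshell has l = 5.
m_l runs from −5 to 5, i.e. {-5, -4, -3, -2, -1, 0, 1, 2, 3, 4, 5}.
Summing m² from −5 to 5: Σ m_l² = 110.

Σ(L_z)² = 110 ℏ²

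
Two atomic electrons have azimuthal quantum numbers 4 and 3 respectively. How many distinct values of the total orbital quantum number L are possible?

7

The total orbital quantum number L ranges from |l₁ − l₂| to l₁ + l₂ in integer steps.
Allowed values: L = 1, 2, 3, 4, 5, 6, 7.
That is 7 values.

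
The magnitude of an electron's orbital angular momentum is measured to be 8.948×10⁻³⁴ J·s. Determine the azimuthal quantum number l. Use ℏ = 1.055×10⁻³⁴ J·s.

l = 8

Dividing by ℏ: |L|/ℏ ≈ 8.482.
(|L|/ℏ)² = l(l+1) ≈ 71.94 ⇒ l = 8.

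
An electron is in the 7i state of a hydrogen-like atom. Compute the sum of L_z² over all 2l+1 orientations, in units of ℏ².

The 7i subshell has l = 6.
The allowed m_l values are -6, -5, -4, -3, -2, -1, 0, 1, 2, 3, 4, 5, 6.
Summing m² from −6 to 6: Σ m_l² = 182.

Σ(L_z)² = 182 ℏ²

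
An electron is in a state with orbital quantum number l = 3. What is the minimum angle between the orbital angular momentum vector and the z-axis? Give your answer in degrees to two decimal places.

θ_min ≈ 30.00°

|L| = ℏ√(l(l+1)) = 2√3 ℏ.
The smallest angle corresponds to the largest L_z, i.e. m_l = l = 3, giving L_z = 3ℏ.
cos θ_min = 3/√12, so θ_min ≈ 30.00°.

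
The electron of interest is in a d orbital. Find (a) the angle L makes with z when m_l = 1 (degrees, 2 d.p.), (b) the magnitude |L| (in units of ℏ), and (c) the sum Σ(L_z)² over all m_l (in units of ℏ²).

The letter d corresponds to l = 2.
For m_l = 1: cos θ = 1/√6, θ ≈ 65.91°.
|L| = ℏ√(2·3) = √6 ℏ ≈ 2.449ℏ.
Σ m_l² = 10, so Σ(L_z)² = 10 ℏ².

θ(m_l=1) ≈ 65.91°; |L| = √6 ℏ ≈ 2.449ℏ; Σ(L_z)² = 10 ℏ²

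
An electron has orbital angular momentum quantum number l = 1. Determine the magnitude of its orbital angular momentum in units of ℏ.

|L| = √2 ℏ ≈ 1.414ℏ

|L| = ℏ√(l(l+1)) = ℏ√(1·2) = √2 ℏ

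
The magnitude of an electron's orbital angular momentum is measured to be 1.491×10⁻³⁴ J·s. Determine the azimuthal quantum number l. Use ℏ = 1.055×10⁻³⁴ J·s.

In units of ℏ, |L| ≈ 1.413.
l(l+1) ≈ 1.413² ≈ 2.00, so l = 1.

l = 1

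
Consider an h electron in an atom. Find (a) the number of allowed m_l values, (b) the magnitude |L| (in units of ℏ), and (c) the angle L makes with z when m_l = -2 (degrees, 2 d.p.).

11 values; |L| = √30 ℏ ≈ 5.477ℏ; θ(m_l=-2) ≈ 111.42°

H corresponds to l = 5.
There are 2l+1 = 11 values of m_l.
|L| = ℏ√(5·6) = √30 ℏ ≈ 5.477ℏ.
For m_l = -2: cos θ = -2/√30, θ ≈ 111.42°.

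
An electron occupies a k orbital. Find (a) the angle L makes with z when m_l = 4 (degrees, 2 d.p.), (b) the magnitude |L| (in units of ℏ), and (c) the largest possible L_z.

θ(m_l=4) ≈ 57.69°; |L| = 2√14 ℏ ≈ 7.483ℏ; L_z,max = 7ℏ

The letter k corresponds to l = 7.
For m_l = 4: cos θ = 4/√56, θ ≈ 57.69°.
|L| = ℏ√(7·8) = 2√14 ℏ ≈ 7.483ℏ.
L_z,max = lℏ = 7ℏ.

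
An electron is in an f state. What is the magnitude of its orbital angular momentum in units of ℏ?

An f state has l = 3.
|L| = ℏ√(l(l+1)) = ℏ√(3·4) = 2√3 ℏ

|L| = 2√3 ℏ ≈ 3.464ℏ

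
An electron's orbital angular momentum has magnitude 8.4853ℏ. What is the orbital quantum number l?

Since |L|² = l(l+1)ℏ², l(l+1) = 72.
The positive root is l = 8.

l = 8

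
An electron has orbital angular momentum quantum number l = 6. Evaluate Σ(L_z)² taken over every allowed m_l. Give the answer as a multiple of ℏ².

Σ(L_z)² = 182 ℏ²

m_l ∈ {-6, -5, -4, -3, -2, -1, 0, 1, 2, 3, 4, 5, 6}.
Summing m² from −6 to 6: Σ m_l² = 182.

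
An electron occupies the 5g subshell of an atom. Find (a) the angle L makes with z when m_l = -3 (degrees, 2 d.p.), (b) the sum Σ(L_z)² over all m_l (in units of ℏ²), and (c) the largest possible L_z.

θ(m_l=-3) ≈ 132.13°; Σ(L_z)² = 60 ℏ²; L_z,max = 4ℏ

The 5g subshell has l = 4.
For m_l = -3: cos θ = -3/√20, θ ≈ 132.13°.
Σ m_l² = 60, so Σ(L_z)² = 60 ℏ².
L_z,max = lℏ = 4ℏ.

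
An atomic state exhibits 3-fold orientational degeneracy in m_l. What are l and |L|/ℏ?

Since there are 2l+1 = 3 values of m_l, l = 1.
Then |L| = √(l(l+1)) ℏ = √2 ℏ.

l = 1, |L| = √2 ℏ ≈ 1.414ℏ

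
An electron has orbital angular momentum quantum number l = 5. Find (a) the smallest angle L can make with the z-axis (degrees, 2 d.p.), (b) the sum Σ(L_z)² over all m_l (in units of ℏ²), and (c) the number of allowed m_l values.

θ_min ≈ 24.09°; Σ(L_z)² = 110 ℏ²; 11 values

cos θ_min = 5/√30, so θ_min ≈ 24.09°.
Σ m_l² = 110, so Σ(L_z)² = 110 ℏ².
There are 2l+1 = 11 values of m_l.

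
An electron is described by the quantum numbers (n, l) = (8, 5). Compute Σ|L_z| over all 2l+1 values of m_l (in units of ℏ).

Σ|L_z| = 30 ℏ

m_l ∈ {-5, -4, -3, -2, -1, 0, 1, 2, 3, 4, 5}.
Σ|m_l| = 2(1+2+…+5) = 30.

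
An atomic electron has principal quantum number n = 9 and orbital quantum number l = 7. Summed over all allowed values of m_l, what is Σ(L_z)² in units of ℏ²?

m_l ∈ {-7, -6, -5, -4, -3, -2, -1, 0, 1, 2, 3, 4, 5, 6, 7}.
Σ m_l² = 2·(1 + 4 + 9 + 16 + 25 + 36 + 49) = 280.

Σ(L_z)² = 280 ℏ²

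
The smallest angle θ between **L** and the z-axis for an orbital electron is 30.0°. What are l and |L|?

l = 3, |L| = 2√3 ℏ ≈ 3.464ℏ

cos θ_min = l/√(l(l+1)) = √(l/(l+1)), so l/(l+1) = cos²(30.0°) = 0.7500.
Solving: l = 3.
Then |L| = ℏ√(3·4) = 2√3 ℏ.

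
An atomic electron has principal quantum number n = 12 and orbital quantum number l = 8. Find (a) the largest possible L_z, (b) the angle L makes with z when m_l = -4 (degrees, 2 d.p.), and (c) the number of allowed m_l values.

L_z,max = 8ℏ; θ(m_l=-4) ≈ 118.13°; 17 values

L_z,max = lℏ = 8ℏ.
For m_l = -4: cos θ = -4/√72, θ ≈ 118.13°.
There are 2l+1 = 17 values of m_l.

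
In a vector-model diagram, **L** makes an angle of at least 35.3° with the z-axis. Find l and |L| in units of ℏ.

At minimum angle, m_l = l, so cos θ = l/√(l(l+1)); cos²θ = l/(l+1) = 0.6661.
Solving: l = 2.
Then |L| = ℏ√(2·3) = √6 ℏ.

l = 2, |L| = √6 ℏ ≈ 2.449ℏ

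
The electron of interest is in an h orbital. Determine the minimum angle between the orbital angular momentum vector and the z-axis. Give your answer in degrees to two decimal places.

θ_min ≈ 24.09°

An h state has l = 5.
|L| = ℏ√(l(l+1)) = √30 ℏ.
The smallest angle corresponds to the largest L_z, i.e. m_l = l = 5, giving L_z = 5ℏ.
cos θ_min = 5/√30, so θ_min ≈ 24.09°.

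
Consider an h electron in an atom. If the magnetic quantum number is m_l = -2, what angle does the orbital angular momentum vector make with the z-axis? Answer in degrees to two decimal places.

θ ≈ 111.42°

H corresponds to l = 5.
|L|² = l(l+1)ℏ² = 30ℏ², so |L| = √30 ℏ.
L_z = m_l ℏ = −2ℏ.
cos θ = L_z/|L| = -2/√30, so θ ≈ 111.42°.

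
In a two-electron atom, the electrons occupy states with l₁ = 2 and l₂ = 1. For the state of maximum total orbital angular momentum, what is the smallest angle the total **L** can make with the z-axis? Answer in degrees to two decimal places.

θ_min ≈ 30.00°

By the triangle rule, |l₁ − l₂| ≤ L ≤ l₁ + l₂.
So L can be 1, 2, 3.
The maximum is L = 3, with |L_tot| = ℏ√(3·4) = 2√3 ℏ.
The minimum angle with z is arccos(3/√12) ≈ 30.00°.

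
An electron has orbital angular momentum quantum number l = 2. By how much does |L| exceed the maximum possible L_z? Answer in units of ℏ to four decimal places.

|L| − L_z,max ≈ 0.4495ℏ

|L| = √6 ℏ ≈ 2.4495ℏ, while L_z,max = lℏ = 2ℏ.
The difference is (√6 − 2)ℏ ≈ 0.4495ℏ.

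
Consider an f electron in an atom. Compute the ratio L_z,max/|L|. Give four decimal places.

The letter f corresponds to l = 3.
|L| = 2√3 ℏ ≈ 3.4641ℏ, while L_z,max = lℏ = 3ℏ.
L_z,max/|L| = 3/√12 = 0.8660.

L_z,max/|L| = 0.8660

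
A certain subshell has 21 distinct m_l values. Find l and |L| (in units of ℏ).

21 = 2l + 1, so l = (21−1)/2 = 10.
|L| = ℏ√(l(l+1)) = ℏ√(10·11) = √110 ℏ.

l = 10, |L| = √110 ℏ ≈ 10.488ℏ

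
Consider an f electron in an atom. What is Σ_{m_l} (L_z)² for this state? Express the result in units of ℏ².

Σ(L_z)² = 28 ℏ²

The letter f corresponds to l = 3.
m_l runs from −3 to 3, i.e. {-3, -2, -1, 0, 1, 2, 3}.
Σ m_l² = 2·(1 + 4 + 9) = 28.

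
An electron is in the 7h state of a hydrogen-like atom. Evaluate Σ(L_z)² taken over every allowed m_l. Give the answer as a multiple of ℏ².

For 7h, l = 5.
m_l ∈ {-5, -4, -3, -2, -1, 0, 1, 2, 3, 4, 5}.
Σ m_l² = l(l+1)(2l+1)/3 = 5·6·11/3 = 110.

Σ(L_z)² = 110 ℏ²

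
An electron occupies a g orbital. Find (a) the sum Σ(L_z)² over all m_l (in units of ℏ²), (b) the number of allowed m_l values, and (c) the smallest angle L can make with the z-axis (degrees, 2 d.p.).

A g state has l = 4.
Σ m_l² = 60, so Σ(L_z)² = 60 ℏ².
There are 2l+1 = 9 values of m_l.
cos θ_min = 4/√20, so θ_min ≈ 26.57°.

Σ(L_z)² = 60 ℏ²; 9 values; θ_min ≈ 26.57°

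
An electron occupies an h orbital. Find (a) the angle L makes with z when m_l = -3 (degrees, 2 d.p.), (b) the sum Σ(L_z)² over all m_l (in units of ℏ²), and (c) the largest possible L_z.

θ(m_l=-3) ≈ 123.21°; Σ(L_z)² = 110 ℏ²; L_z,max = 5ℏ

For an h orbital, l = 5.
For m_l = -3: cos θ = -3/√30, θ ≈ 123.21°.
Σ m_l² = 110, so Σ(L_z)² = 110 ℏ².
L_z,max = lℏ = 5ℏ.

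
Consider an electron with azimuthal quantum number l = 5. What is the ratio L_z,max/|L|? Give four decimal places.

L_z,max/|L| = 0.9129

|L| = √30 ℏ ≈ 5.4772ℏ, while L_z,max = lℏ = 5ℏ.
L_z,max/|L| = 5/√30 = 0.9129.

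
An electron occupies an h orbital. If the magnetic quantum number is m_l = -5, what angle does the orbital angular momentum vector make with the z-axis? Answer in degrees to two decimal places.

For an h orbital, l = 5.
|L| = √(l(l+1)) ℏ = √30 ℏ.
L_z = m_l ℏ = −5ℏ.
cos θ = L_z/|L| = -5/√30, so θ ≈ 155.91°.

θ ≈ 155.91°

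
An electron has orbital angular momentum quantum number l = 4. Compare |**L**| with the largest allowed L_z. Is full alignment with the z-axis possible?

|L| = 2√5 ℏ ≈ 4.4721ℏ, while L_z,max = lℏ = 4ℏ.
Since |L| > L_z,max, the vector can never point exactly along z; the closest it comes is θ_min = arccos(4/√20) ≈ 26.6°.

No: L_z,max = 4ℏ < |L| = 2√5 ℏ ≈ 4.472ℏ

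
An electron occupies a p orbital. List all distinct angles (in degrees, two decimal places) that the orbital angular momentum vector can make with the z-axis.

θ ∈ {45.00°, 90.00°, 135.00°}

For a p orbital, l = 1.
|L|² = l(l+1)ℏ² = 2ℏ², so |L| = √2 ℏ.
cos θ = m_l/√2 for each m_l ∈ {-1, 0, 1}.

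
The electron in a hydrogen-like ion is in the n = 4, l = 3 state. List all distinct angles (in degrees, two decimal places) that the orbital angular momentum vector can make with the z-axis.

θ ∈ {30.00°, 54.74°, 73.22°, 90.00°, 106.78°, 125.26°, 150.00°}

|L| = √(l(l+1)) ℏ = 2√3 ℏ.
cos θ = m_l/√12 for each m_l ∈ {-3, -2, -1, 0, 1, 2, 3}.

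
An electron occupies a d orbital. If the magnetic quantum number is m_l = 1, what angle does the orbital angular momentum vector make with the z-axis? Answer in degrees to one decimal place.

θ ≈ 65.9°

The letter d corresponds to l = 2.
|L| = ℏ√(l(l+1)) = √6 ℏ.
L_z = m_l ℏ = 1ℏ.
cos θ = L_z/|L| = 1/√6, so θ ≈ 65.9°.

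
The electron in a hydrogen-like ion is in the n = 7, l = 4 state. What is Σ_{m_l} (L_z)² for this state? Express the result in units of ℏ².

The allowed m_l values are -4, -3, -2, -1, 0, 1, 2, 3, 4.
Σ m_l² = l(l+1)(2l+1)/3 = 4·5·9/3 = 60.

Σ(L_z)² = 60 ℏ²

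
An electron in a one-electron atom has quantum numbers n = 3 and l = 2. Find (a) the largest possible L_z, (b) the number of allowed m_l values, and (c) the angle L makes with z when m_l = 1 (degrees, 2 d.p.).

L_z,max = 2ℏ; 5 values; θ(m_l=1) ≈ 65.91°

L_z,max = lℏ = 2ℏ.
There are 2l+1 = 5 values of m_l.
For m_l = 1: cos θ = 1/√6, θ ≈ 65.91°.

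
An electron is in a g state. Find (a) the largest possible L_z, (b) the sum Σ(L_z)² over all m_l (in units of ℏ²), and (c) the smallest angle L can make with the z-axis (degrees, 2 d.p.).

L_z,max = 4ℏ; Σ(L_z)² = 60 ℏ²; θ_min ≈ 26.57°

For a g orbital, l = 4.
L_z,max = lℏ = 4ℏ.
Σ m_l² = 60, so Σ(L_z)² = 60 ℏ².
cos θ_min = 4/√20, so θ_min ≈ 26.57°.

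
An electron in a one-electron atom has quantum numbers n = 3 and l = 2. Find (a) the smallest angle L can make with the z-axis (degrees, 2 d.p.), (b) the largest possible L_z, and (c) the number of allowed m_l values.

cos θ_min = 2/√6, so θ_min ≈ 35.26°.
L_z,max = lℏ = 2ℏ.
There are 2l+1 = 5 values of m_l.

θ_min ≈ 35.26°; L_z,max = 2ℏ; 5 values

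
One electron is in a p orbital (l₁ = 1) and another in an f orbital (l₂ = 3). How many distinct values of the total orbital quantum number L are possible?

3

L runs from |1 − 3| = 2 to 1 + 3 = 4.
Allowed values: L = 2, 3, 4.
That is 3 values.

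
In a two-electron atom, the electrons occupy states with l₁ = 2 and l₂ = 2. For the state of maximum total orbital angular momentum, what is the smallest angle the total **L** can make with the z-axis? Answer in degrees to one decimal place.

By the triangle rule, |l₁ − l₂| ≤ L ≤ l₁ + l₂.
Allowed values: L = 0, 1, 2, 3, 4.
The maximum is L = 4, with |L_tot| = ℏ√(4·5) = 2√5 ℏ.
The minimum angle with z is arccos(4/√20) ≈ 26.6°.

θ_min ≈ 26.6°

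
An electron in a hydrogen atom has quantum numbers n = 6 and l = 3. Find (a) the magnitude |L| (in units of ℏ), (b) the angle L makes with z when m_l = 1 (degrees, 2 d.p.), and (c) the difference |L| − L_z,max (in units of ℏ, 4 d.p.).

|L| = 2√3 ℏ ≈ 3.464ℏ; θ(m_l=1) ≈ 73.22°; |L|−L_z,max ≈ 0.4641ℏ

|L| = ℏ√(3·4) = 2√3 ℏ ≈ 3.464ℏ.
For m_l = 1: cos θ = 1/√12, θ ≈ 73.22°.
|L| − L_z,max = (2√3 − 3)ℏ ≈ 0.4641ℏ.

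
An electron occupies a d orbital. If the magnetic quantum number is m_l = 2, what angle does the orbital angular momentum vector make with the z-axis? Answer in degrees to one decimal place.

θ ≈ 35.3°

For a d orbital, l = 2.
|L| = √(l(l+1)) ℏ = √6 ℏ.
L_z = m_l ℏ = 2ℏ.
cos θ = L_z/|L| = 2/√6, so θ ≈ 35.3°.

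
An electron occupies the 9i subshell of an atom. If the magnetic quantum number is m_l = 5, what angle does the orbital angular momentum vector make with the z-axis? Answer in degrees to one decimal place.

θ ≈ 39.5°

The 9i subshell has l = 6.
|L| = ℏ√(l(l+1)) = √42 ℏ.
L_z = m_l ℏ = 5ℏ.
cos θ = L_z/|L| = 5/√42, so θ ≈ 39.5°.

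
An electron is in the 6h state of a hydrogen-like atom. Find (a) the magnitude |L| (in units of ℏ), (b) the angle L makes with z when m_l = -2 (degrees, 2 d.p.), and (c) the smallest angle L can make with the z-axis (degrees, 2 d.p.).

6h means n = 6, l = 5.
|L| = ℏ√(5·6) = √30 ℏ ≈ 5.477ℏ.
For m_l = -2: cos θ = -2/√30, θ ≈ 111.42°.
cos θ_min = 5/√30, so θ_min ≈ 24.09°.

|L| = √30 ℏ ≈ 5.477ℏ; θ(m_l=-2) ≈ 111.42°; θ_min ≈ 24.09°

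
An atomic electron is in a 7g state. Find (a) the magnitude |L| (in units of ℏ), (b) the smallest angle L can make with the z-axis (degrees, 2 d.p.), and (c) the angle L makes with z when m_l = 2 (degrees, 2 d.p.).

For 7g, l = 4.
|L| = ℏ√(4·5) = 2√5 ℏ ≈ 4.472ℏ.
cos θ_min = 4/√20, so θ_min ≈ 26.57°.
For m_l = 2: cos θ = 2/√20, θ ≈ 63.43°.

|L| = 2√5 ℏ ≈ 4.472ℏ; θ_min ≈ 26.57°; θ(m_l=2) ≈ 63.43°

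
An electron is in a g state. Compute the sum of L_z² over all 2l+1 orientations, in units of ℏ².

The letter g corresponds to l = 4.
m_l runs from −4 to 4, i.e. {-4, -3, -2, -1, 0, 1, 2, 3, 4}.
Σ m_l² = 2·(1 + 4 + 9 + 16) = 60.

Σ(L_z)² = 60 ℏ²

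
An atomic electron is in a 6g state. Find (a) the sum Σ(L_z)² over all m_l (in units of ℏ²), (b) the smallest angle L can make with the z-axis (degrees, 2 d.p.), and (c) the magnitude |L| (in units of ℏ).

For 6g, l = 4.
Σ m_l² = 60, so Σ(L_z)² = 60 ℏ².
cos θ_min = 4/√20, so θ_min ≈ 26.57°.
|L| = ℏ√(4·5) = 2√5 ℏ ≈ 4.472ℏ.

Σ(L_z)² = 60 ℏ²; θ_min ≈ 26.57°; |L| = 2√5 ℏ ≈ 4.472ℏ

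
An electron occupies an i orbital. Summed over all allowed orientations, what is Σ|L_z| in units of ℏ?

Σ|L_z| = 42 ℏ

For an i orbital, l = 6.
The allowed m_l values are -6, -5, -4, -3, -2, -1, 0, 1, 2, 3, 4, 5, 6.
Σ|m_l| = l(l+1) = 42.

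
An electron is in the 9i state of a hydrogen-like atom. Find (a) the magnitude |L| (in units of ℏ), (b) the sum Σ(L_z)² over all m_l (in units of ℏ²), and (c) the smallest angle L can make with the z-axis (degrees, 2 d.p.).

|L| = √42 ℏ ≈ 6.481ℏ; Σ(L_z)² = 182 ℏ²; θ_min ≈ 22.21°

For 9i, l = 6.
|L| = ℏ√(6·7) = √42 ℏ ≈ 6.481ℏ.
Σ m_l² = 182, so Σ(L_z)² = 182 ℏ².
cos θ_min = 6/√42, so θ_min ≈ 22.21°.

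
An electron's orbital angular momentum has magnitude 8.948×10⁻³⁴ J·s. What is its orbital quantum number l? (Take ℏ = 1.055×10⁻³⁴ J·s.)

|L|/ℏ = (8.948×10⁻³⁴)/(1.055×10⁻³⁴) ≈ 8.482.
l(l+1) ≈ 8.482² ≈ 71.94, so l = 8.

l = 8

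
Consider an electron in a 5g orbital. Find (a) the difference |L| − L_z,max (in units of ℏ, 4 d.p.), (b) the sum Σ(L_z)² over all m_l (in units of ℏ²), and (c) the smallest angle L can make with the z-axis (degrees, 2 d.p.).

|L|−L_z,max ≈ 0.4721ℏ; Σ(L_z)² = 60 ℏ²; θ_min ≈ 26.57°

For 5g, l = 4.
|L| − L_z,max = (2√5 − 4)ℏ ≈ 0.4721ℏ.
Σ m_l² = 60, so Σ(L_z)² = 60 ℏ².
cos θ_min = 4/√20, so θ_min ≈ 26.57°.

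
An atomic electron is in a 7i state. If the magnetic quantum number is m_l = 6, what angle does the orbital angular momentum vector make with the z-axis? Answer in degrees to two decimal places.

The 7i subshell has l = 6.
|L| = ℏ√(l(l+1)) = √42 ℏ.
L_z = m_l ℏ = 6ℏ.
cos θ = L_z/|L| = 6/√42, so θ ≈ 22.21°.

θ ≈ 22.21°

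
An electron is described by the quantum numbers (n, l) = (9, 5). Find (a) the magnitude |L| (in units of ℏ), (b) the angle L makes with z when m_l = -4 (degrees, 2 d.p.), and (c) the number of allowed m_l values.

|L| = ℏ√(5·6) = √30 ℏ ≈ 5.477ℏ.
For m_l = -4: cos θ = -4/√30, θ ≈ 136.91°.
There are 2l+1 = 11 values of m_l.

|L| = √30 ℏ ≈ 5.477ℏ; θ(m_l=-4) ≈ 136.91°; 11 values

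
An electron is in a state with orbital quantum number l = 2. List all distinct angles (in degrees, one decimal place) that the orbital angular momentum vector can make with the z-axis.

θ ∈ {35.3°, 65.9°, 90.0°, 114.1°, 144.7°}

|L| = √(l(l+1)) ℏ = √6 ℏ.
cos θ = m_l/√6 for each m_l ∈ {-2, -1, 0, 1, 2}.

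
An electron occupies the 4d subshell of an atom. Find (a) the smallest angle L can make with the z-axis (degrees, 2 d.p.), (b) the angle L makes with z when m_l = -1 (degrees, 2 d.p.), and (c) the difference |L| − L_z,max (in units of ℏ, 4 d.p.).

θ_min ≈ 35.26°; θ(m_l=-1) ≈ 114.09°; |L|−L_z,max ≈ 0.4495ℏ

For 4d, l = 2.
cos θ_min = 2/√6, so θ_min ≈ 35.26°.
For m_l = -1: cos θ = -1/√6, θ ≈ 114.09°.
|L| − L_z,max = (√6 − 2)ℏ ≈ 0.4495ℏ.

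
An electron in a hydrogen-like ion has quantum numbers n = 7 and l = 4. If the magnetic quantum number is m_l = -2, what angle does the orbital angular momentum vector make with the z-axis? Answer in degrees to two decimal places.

θ ≈ 116.57°

|L| = ℏ√(l(l+1)) = 2√5 ℏ.
L_z = m_l ℏ = −2ℏ.
cos θ = L_z/|L| = -2/√20, so θ ≈ 116.57°.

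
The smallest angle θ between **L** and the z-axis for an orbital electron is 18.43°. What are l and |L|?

At minimum angle, m_l = l, so cos θ = l/√(l(l+1)); cos²θ = l/(l+1) = 0.9001.
Thus l = 0.9001/(1 − 0.9001) ≈ 9.
Then |L| = ℏ√(9·10) = 3√10 ℏ.

l = 9, |L| = 3√10 ℏ ≈ 9.487ℏ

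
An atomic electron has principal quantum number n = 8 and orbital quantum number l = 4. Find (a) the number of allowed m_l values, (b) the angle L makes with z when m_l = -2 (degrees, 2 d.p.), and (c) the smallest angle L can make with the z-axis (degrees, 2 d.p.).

There are 2l+1 = 9 values of m_l.
For m_l = -2: cos θ = -2/√20, θ ≈ 116.57°.
cos θ_min = 4/√20, so θ_min ≈ 26.57°.

9 values; θ(m_l=-2) ≈ 116.57°; θ_min ≈ 26.57°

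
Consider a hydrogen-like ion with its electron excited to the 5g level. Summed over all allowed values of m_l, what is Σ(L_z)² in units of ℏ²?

The 5g level has l = 4.
m_l runs from −4 to 4, i.e. {-4, -3, -2, -1, 0, 1, 2, 3, 4}.
Summing m² from −4 to 4: Σ m_l² = 60.

Σ(L_z)² = 60 ℏ²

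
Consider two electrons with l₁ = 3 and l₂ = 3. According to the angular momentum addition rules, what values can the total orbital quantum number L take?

L = 0, 1, 2, 3, 4, 5, 6

L runs from |3 − 3| = 0 to 3 + 3 = 6.
Allowed values: L = 0, 1, 2, 3, 4, 5, 6.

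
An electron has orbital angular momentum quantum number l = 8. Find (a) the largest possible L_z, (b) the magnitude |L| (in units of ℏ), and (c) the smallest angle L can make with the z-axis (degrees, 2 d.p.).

L_z,max = lℏ = 8ℏ.
|L| = ℏ√(8·9) = 6√2 ℏ ≈ 8.485ℏ.
cos θ_min = 8/√72, so θ_min ≈ 19.47°.

L_z,max = 8ℏ; |L| = 6√2 ℏ ≈ 8.485ℏ; θ_min ≈ 19.47°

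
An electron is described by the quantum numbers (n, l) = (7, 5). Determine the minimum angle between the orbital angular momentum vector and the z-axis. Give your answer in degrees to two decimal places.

|L|² = l(l+1)ℏ² = 30ℏ², so |L| = √30 ℏ.
The smallest angle corresponds to the largest L_z, i.e. m_l = l = 5, giving L_z = 5ℏ.
cos θ_min = 5/√30, so θ_min ≈ 24.09°.

θ_min ≈ 24.09°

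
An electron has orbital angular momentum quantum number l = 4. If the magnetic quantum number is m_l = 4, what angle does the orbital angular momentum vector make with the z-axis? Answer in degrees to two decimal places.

θ ≈ 26.57°

|L| = √(l(l+1)) ℏ = 2√5 ℏ.
L_z = m_l ℏ = 4ℏ.
cos θ = L_z/|L| = 4/√20, so θ ≈ 26.57°.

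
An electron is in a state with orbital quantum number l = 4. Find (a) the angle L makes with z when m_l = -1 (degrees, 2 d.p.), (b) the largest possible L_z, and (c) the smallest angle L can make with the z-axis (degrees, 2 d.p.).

For m_l = -1: cos θ = -1/√20, θ ≈ 102.92°.
L_z,max = lℏ = 4ℏ.
cos θ_min = 4/√20, so θ_min ≈ 26.57°.

θ(m_l=-1) ≈ 102.92°; L_z,max = 4ℏ; θ_min ≈ 26.57°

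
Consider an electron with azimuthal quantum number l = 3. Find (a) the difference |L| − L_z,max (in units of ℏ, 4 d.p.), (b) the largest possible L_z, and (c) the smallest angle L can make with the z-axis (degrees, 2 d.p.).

|L|−L_z,max ≈ 0.4641ℏ; L_z,max = 3ℏ; θ_min ≈ 30.00°

|L| − L_z,max = (2√3 − 3)ℏ ≈ 0.4641ℏ.
L_z,max = lℏ = 3ℏ.
cos θ_min = 3/√12, so θ_min ≈ 30.00°.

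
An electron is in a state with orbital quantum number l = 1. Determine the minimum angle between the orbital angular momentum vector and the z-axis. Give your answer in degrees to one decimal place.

|L|² = l(l+1)ℏ² = 2ℏ², so |L| = √2 ℏ.
The smallest angle corresponds to the largest L_z, i.e. m_l = l = 1, giving L_z = 1ℏ.
cos θ_min = 1/√2, so θ_min ≈ 45.0°.

θ_min ≈ 45.0°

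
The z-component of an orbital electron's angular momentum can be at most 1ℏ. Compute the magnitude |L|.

|L| = √2 ℏ ≈ 1.414ℏ

The maximum L_z equals lℏ, giving l = 1.
|L| = √(l(l+1)) ℏ = √2 ℏ.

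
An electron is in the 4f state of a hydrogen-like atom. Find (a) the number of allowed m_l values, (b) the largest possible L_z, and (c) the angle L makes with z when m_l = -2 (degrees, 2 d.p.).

The 4f subshell has l = 3.
There are 2l+1 = 7 values of m_l.
L_z,max = lℏ = 3ℏ.
For m_l = -2: cos θ = -2/√12, θ ≈ 125.26°.

7 values; L_z,max = 3ℏ; θ(m_l=-2) ≈ 125.26°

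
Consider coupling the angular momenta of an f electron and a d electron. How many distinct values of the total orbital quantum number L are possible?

L runs from |3 − 2| = 1 to 3 + 2 = 5.
Allowed values: L = 1, 2, 3, 4, 5.
That is 5 values.

5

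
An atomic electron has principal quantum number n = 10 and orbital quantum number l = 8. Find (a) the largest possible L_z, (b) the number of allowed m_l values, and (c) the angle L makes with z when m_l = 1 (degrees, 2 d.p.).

L_z,max = lℏ = 8ℏ.
There are 2l+1 = 17 values of m_l.
For m_l = 1: cos θ = 1/√72, θ ≈ 83.23°.

L_z,max = 8ℏ; 17 values; θ(m_l=1) ≈ 83.23°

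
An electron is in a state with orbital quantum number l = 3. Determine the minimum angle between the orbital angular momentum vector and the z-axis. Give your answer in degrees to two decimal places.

θ_min ≈ 30.00°

|L| = √(l(l+1)) ℏ = 2√3 ℏ.
The smallest angle corresponds to the largest L_z, i.e. m_l = l = 3, giving L_z = 3ℏ.
cos θ_min = 3/√12, so θ_min ≈ 30.00°.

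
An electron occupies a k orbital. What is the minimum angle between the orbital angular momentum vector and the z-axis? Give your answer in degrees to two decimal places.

A k state has l = 7.
|L| = √(l(l+1)) ℏ = 2√14 ℏ.
The smallest angle corresponds to the largest L_z, i.e. m_l = l = 7, giving L_z = 7ℏ.
cos θ_min = 7/√56, so θ_min ≈ 20.70°.

θ_min ≈ 20.70°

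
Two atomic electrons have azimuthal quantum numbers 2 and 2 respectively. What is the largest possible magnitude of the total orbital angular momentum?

|L_tot|_max = 2√5 ℏ ≈ 4.472ℏ

By the triangle rule, |l₁ − l₂| ≤ L ≤ l₁ + l₂.
L ∈ {0, 1, 2, 3, 4}.
The largest magnitude corresponds to L = 4: |L_tot| = ℏ√(4·5) = 2√5 ℏ.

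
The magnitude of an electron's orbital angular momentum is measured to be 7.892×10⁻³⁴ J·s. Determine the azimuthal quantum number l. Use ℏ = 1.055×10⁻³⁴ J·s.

Dividing by ℏ: |L|/ℏ ≈ 7.481.
Set l(l+1) = 55.96; the integer solution is l = 7.

l = 7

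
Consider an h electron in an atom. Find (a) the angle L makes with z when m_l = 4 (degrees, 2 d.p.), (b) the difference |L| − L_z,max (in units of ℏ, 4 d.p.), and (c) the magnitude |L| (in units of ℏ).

The letter h corresponds to l = 5.
For m_l = 4: cos θ = 4/√30, θ ≈ 43.09°.
|L| − L_z,max = (√30 − 5)ℏ ≈ 0.4772ℏ.
|L| = ℏ√(5·6) = √30 ℏ ≈ 5.477ℏ.

θ(m_l=4) ≈ 43.09°; |L|−L_z,max ≈ 0.4772ℏ; |L| = √30 ℏ ≈ 5.477ℏ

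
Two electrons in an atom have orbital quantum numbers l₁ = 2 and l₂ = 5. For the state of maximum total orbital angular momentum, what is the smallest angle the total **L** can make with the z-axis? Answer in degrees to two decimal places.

θ_min ≈ 20.70°

L runs from |2 − 5| = 3 to 2 + 5 = 7.
Allowed values: L = 3, 4, 5, 6, 7.
The maximum is L = 7, with |L_tot| = ℏ√(7·8) = 2√14 ℏ.
The minimum angle with z is arccos(7/√56) ≈ 20.70°.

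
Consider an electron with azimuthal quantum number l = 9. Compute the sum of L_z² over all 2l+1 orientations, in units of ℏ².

The allowed m_l values are -9, -8, -7, -6, -5, -4, -3, -2, -1, 0, 1, 2, 3, 4, 5, 6, 7, 8, 9.
Σ m_l² = l(l+1)(2l+1)/3 = 9·10·19/3 = 570.

Σ(L_z)² = 570 ℏ²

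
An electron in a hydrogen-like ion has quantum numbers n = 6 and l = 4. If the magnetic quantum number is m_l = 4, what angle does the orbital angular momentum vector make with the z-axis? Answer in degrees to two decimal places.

|L|² = l(l+1)ℏ² = 20ℏ², so |L| = 2√5 ℏ.
L_z = m_l ℏ = 4ℏ.
cos θ = L_z/|L| = 4/√20, so θ ≈ 26.57°.

θ ≈ 26.57°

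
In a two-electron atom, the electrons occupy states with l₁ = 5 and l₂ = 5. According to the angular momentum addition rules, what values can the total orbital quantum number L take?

L runs from |5 − 5| = 0 to 5 + 5 = 10.
L ∈ {0, 1, 2, 3, 4, 5, 6, 7, 8, 9, 10}.

L = 0, 1, 2, 3, 4, 5, 6, 7, 8, 9, 10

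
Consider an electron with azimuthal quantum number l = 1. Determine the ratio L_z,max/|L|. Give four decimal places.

|L| = √2 ℏ ≈ 1.4142ℏ, while L_z,max = lℏ = 1ℏ.
L_z,max/|L| = 1/√2 = 0.7071.

L_z,max/|L| = 0.7071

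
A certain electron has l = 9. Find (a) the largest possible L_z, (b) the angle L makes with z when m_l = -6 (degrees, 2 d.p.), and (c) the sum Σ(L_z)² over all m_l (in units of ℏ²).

L_z,max = 9ℏ; θ(m_l=-6) ≈ 129.23°; Σ(L_z)² = 570 ℏ²

L_z,max = lℏ = 9ℏ.
For m_l = -6: cos θ = -6/√90, θ ≈ 129.23°.
Σ m_l² = 570, so Σ(L_z)² = 570 ℏ².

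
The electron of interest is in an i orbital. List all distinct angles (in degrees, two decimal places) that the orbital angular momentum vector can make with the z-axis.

An i state has l = 6.
|L|² = l(l+1)ℏ² = 42ℏ², so |L| = √42 ℏ.
cos θ = m_l/√42 for each m_l ∈ {-6, -5, -4, -3, -2, -1, 0, 1, 2, 3, 4, 5, 6}.

θ ∈ {22.21°, 39.51°, 51.89°, 62.42°, 72.02°, 81.12°, 90.00°, 98.88°, 107.98°, 117.58°, 128.11°, 140.49°, 157.79°}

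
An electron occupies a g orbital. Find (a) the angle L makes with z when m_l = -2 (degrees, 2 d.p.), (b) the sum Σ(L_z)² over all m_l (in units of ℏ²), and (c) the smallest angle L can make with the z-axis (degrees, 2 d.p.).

For a g orbital, l = 4.
For m_l = -2: cos θ = -2/√20, θ ≈ 116.57°.
Σ m_l² = 60, so Σ(L_z)² = 60 ℏ².
cos θ_min = 4/√20, so θ_min ≈ 26.57°.

θ(m_l=-2) ≈ 116.57°; Σ(L_z)² = 60 ℏ²; θ_min ≈ 26.57°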